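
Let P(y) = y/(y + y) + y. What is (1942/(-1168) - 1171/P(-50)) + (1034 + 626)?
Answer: 97246159/57816 ≈ 1682.0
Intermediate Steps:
P(y) = 1/2 + y (P(y) = y/((2*y)) + y = (1/(2*y))*y + y = 1/2 + y)
(1942/(-1168) - 1171/P(-50)) + (1034 + 626) = (1942/(-1168) - 1171/(1/2 - 50)) + (1034 + 626) = (1942*(-1/1168) - 1171/(-99/2)) + 1660 = (-971/584 - 1171*(-2/99)) + 1660 = (-971/584 + 2342/99) + 1660 = 1271599/57816 + 1660 = 97246159/57816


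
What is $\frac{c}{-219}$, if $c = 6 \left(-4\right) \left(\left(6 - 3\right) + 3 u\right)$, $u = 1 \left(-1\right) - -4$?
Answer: $\frac{96}{73} \approx 1.3151$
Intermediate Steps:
$u = 3$ ($u = -1 + 4 = 3$)
$c = -288$ ($c = 6 \left(-4\right) \left(\left(6 - 3\right) + 3 \cdot 3\right) = - 24 \left(3 + 9\right) = \left(-24\right) 12 = -288$)
$\frac{c}{-219} = - \frac{288}{-219} = \left(-288\right) \left(- \frac{1}{219}\right) = \frac{96}{73}$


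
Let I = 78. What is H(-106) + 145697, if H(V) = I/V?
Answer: 7721902/53 ≈ 1.4570e+5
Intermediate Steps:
H(V) = 78/V
H(-106) + 145697 = 78/(-106) + 145697 = 78*(-1/106) + 145697 = -39/53 + 145697 = 7721902/53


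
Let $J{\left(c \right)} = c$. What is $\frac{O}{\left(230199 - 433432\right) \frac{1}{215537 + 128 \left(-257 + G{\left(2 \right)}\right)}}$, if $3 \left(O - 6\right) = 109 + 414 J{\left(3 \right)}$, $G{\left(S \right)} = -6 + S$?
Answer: $- \frac{249334601}{609699} \approx -408.95$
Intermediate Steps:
$O = \frac{1369}{3}$ ($O = 6 + \frac{109 + 414 \cdot 3}{3} = 6 + \frac{109 + 1242}{3} = 6 + \frac{1}{3} \cdot 1351 = 6 + \frac{1351}{3} = \frac{1369}{3} \approx 456.33$)
$\frac{O}{\left(230199 - 433432\right) \frac{1}{215537 + 128 \left(-257 + G{\left(2 \right)}\right)}} = \frac{1369}{3 \frac{230199 - 433432}{215537 + 128 \left(-257 + \left(-6 + 2\right)\right)}} = \frac{1369}{3 \left(- \frac{203233}{215537 + 128 \left(-257 - 4\right)}\right)} = \frac{1369}{3 \left(- \frac{203233}{215537 + 128 \left(-261\right)}\right)} = \frac{1369}{3 \left(- \frac{203233}{215537 - 33408}\right)} = \frac{1369}{3 \left(- \frac{203233}{182129}\right)} = \frac{1369}{3} \left(- \frac{182129}{203233}\right) = - \frac{249334601}{609699}$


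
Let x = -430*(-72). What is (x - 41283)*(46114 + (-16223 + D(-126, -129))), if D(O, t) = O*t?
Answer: -476354835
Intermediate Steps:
x = 30960
(x - 41283)*(46114 + (-16223 + D(-126, -129))) = (30960 - 41283)*(46114 + (-16223 - 126*(-129))) = -10323*(46114 + (-16223 + 16254)) = -10323*(46114 + 31) = -10323*46145 = -476354835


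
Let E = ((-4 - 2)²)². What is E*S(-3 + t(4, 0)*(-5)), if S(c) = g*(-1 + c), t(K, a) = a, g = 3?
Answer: -15552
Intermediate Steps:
S(c) = -3 + 3*c (S(c) = 3*(-1 + c) = -3 + 3*c)
E = 1296 (E = ((-6)²)² = 36² = 1296)
E*S(-3 + t(4, 0)*(-5)) = 1296*(-3 + 3*(-3 + 0*(-5))) = 1296*(-3 + 3*(-3 + 0)) = 1296*(-3 + 3*(-3)) = 1296*(-3 - 9) = 1296*(-12) = -15552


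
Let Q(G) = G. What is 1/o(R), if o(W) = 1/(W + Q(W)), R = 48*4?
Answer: 384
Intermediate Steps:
R = 192
o(W) = 1/(2*W) (o(W) = 1/(W + W) = 1/(2*W))
1/o(R) = 1/((½)/192) = 1/((½)*(1/192)) = 1/(1/384) = 384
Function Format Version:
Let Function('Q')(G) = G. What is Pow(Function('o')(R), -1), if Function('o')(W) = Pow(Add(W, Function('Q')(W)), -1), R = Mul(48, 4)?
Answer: 384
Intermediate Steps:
R = 192
Function('o')(W) = Mul(Rational(1, 2), Pow(W, -1)) (Function('o')(W) = Pow(Add(W, W), -1) = Pow(Mul(2, W), -1) = Mul(Rational(1, 2), Pow(W, -1)))
Pow(Function('o')(R), -1) = Pow(Mul(Rational(1, 2), Pow(192, -1)), -1) = Pow(Mul(Rational(1, 2), Rational(1, 192)), -1) = Pow(Rational(1, 384), -1) = 384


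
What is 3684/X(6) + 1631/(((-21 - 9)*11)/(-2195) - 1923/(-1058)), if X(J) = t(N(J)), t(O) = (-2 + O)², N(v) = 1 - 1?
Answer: 228479221/130575 ≈ 1749.8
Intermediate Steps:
N(v) = 0
X(J) = 4 (X(J) = (-2 + 0)² = (-2)² = 4)
3684/X(6) + 1631/(((-21 - 9)*11)/(-2195) - 1923/(-1058)) = 3684/4 + 1631/(((-21 - 9)*11)/(-2195) - 1923/(-1058)) = 3684*(¼) + 1631/(-30*11*(-1/2195) - 1923*(-1/1058)) = 921 + 1631/(-330*(-1/2195) + 1923/1058) = 921 + 1631/(66/439 + 1923/1058) = 921 + 1631/(914025/464462) = 921 + 1631*(464462/914025) = 921 + 108219646/130575 = 228479221/130575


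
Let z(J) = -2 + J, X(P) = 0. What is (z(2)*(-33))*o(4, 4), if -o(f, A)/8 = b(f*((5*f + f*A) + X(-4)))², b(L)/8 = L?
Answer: 0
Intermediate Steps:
b(L) = 8*L
o(f, A) = -512*f²*(5*f + A*f)² (o(f, A) = -8*64*f²*((5*f + f*A) + 0)² = -8*64*f²*((5*f + A*f) + 0)² = -8*64*f²*(5*f + A*f)² = -512*f²*(5*f + A*f)²)
(z(2)*(-33))*o(4, 4) = ((-2 + 2)*(-33))*(-512*4⁴*(5 + 4)²) = (0*(-33))*(-512*256*9²) = 0*(-512*256*81) = 0*(-10616832) = 0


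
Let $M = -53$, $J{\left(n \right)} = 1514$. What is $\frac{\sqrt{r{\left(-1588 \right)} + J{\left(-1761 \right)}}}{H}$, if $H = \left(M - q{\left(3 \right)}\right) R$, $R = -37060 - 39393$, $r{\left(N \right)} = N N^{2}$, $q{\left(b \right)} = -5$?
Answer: $\frac{i \sqrt{4004527958}}{3669744} \approx 0.017244 i$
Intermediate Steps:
$r{\left(N \right)} = N^{3}$
$R = -76453$ ($R = -37060 - 39393 = -76453$)
$H = 3669744$ ($H = \left(-53 - -5\right) \left(-76453\right) = \left(-53 + 5\right) \left(-76453\right) = \left(-48\right) \left(-76453\right) = 3669744$)
$\frac{\sqrt{r{\left(-1588 \right)} + J{\left(-1761 \right)}}}{H} = \frac{\sqrt{\left(-1588\right)^{3} + 1514}}{3669744} = \sqrt{-4004529472 + 1514} \cdot \frac{1}{3669744} = \sqrt{-4004527958} \cdot \frac{1}{3669744} = i \sqrt{4004527958} \cdot \frac{1}{3669744} = \frac{i \sqrt{4004527958}}{3669744}$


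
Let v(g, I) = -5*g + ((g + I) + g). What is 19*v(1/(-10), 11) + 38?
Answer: 2527/10 ≈ 252.70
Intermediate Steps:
v(g, I) = I - 3*g (v(g, I) = -5*g + ((I + g) + g) = -5*g + (I + 2*g) = I - 3*g)
19*v(1/(-10), 11) + 38 = 19*(11 - 3/(-10)) + 38 = 19*(11 - 3*(-1/10)) + 38 = 19*(11 + 3/10) + 38 = 19*(113/10) + 38 = 2147/10 + 38 = 2527/10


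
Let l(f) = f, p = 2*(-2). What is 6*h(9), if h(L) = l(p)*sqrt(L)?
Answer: -72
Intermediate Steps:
p = -4
h(L) = -4*sqrt(L)
6*h(9) = 6*(-4*sqrt(9)) = 6*(-4*3) = 6*(-12) = -72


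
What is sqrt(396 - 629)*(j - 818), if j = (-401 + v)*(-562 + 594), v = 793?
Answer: 11726*I*sqrt(233) ≈ 1.7899e+5*I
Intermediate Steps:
j = 12544 (j = (-401 + 793)*(-562 + 594) = 392*32 = 12544)
sqrt(396 - 629)*(j - 818) = sqrt(396 - 629)*(12544 - 818) = sqrt(-233)*11726 = (I*sqrt(233))*11726 = 11726*I*sqrt(233)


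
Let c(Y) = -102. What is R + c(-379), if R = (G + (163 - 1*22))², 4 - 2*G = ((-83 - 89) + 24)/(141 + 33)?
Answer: 154928446/7569 ≈ 20469.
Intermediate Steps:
G = 211/87 (G = 2 - ((-83 - 89) + 24)/(2*(141 + 33)) = 2 - (-172 + 24)/(2*174) = 2 - (-74)/174 = 2 - ½*(-74/87) = 2 + 37/87 = 211/87 ≈ 2.4253)
R = 155700484/7569 (R = (211/87 + (163 - 1*22))² = (211/87 + (163 - 22))² = (211/87 + 141)² = (12478/87)² = 155700484/7569 ≈ 20571.)
R + c(-379) = 155700484/7569 - 102 = 154928446/7569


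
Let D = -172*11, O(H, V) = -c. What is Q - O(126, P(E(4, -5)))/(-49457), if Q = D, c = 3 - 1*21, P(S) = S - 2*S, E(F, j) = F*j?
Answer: -93572626/49457 ≈ -1892.0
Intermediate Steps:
P(S) = -S
c = -18 (c = 3 - 21 = -18)
O(H, V) = 18 (O(H, V) = -1*(-18) = 18)
D = -1892
Q = -1892
Q - O(126, P(E(4, -5)))/(-49457) = -1892 - 18/(-49457) = -1892 - 18*(-1)/49457 = -1892 - 1*(-18/49457) = -1892 + 18/49457 = -93572626/49457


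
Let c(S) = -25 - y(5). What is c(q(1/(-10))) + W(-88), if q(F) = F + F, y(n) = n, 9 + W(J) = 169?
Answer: 130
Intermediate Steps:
W(J) = 160 (W(J) = -9 + 169 = 160)
q(F) = 2*F
c(S) = -30 (c(S) = -25 - 1*5 = -25 - 5 = -30)
c(q(1/(-10))) + W(-88) = -30 + 160 = 130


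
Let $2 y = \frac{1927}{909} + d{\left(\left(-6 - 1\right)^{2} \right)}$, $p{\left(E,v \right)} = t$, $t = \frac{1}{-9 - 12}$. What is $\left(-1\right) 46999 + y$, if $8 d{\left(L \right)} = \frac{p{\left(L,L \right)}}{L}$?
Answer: $- \frac{234453548023}{4988592} \approx -46998.0$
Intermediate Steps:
$t = - \frac{1}{21}$ ($t = \frac{1}{-21} = - \frac{1}{21} \approx -0.047619$)
$p{\left(E,v \right)} = - \frac{1}{21}$
$d{\left(L \right)} = - \frac{1}{168 L}$ ($d{\left(L \right)} = \frac{\left(- \frac{1}{21}\right) \frac{1}{L}}{8} = - \frac{1}{168 L}$)
$y = \frac{5287385}{4988592}$ ($y = \frac{\frac{1927}{909} - \frac{1}{168 \left(-6 - 1\right)^{2}}}{2} = \frac{1927 \cdot \frac{1}{909} - \frac{1}{168 \left(-7\right)^{2}}}{2} = \frac{\frac{1927}{909} - \frac{1}{168 \cdot 49}}{2} = \frac{\frac{1927}{909} - \frac{1}{8232}}{2} = \frac{1}{2} \cdot \frac{5287385}{2494296} = \frac{5287385}{4988592} \approx 1.0599$)
$\left(-1\right) 46999 + y = \left(-1\right) 46999 + \frac{5287385}{4988592} = -46999 + \frac{5287385}{4988592} = - \frac{234453548023}{4988592}$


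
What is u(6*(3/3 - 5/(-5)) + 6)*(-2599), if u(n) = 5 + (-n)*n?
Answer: 829081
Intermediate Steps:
u(n) = 5 - n²
u(6*(3/3 - 5/(-5)) + 6)*(-2599) = (5 - (6*(3/3 - 5/(-5)) + 6)²)*(-2599) = (5 - (6*(3*(⅓) - 5*(-⅕)) + 6)²)*(-2599) = (5 - (6*(1 + 1) + 6)²)*(-2599) = (5 - (6*2 + 6)²)*(-2599) = (5 - (12 + 6)²)*(-2599) = (5 - 1*18²)*(-2599) = (5 - 1*324)*(-2599) = (5 - 324)*(-2599) = -319*(-2599) = 829081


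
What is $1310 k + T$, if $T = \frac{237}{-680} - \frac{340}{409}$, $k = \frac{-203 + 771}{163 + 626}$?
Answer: $\frac{206684632663}{219436680} \approx 941.89$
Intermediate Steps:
$k = \frac{568}{789} \approx 0.7199$
$T = - \frac{328133}{278120}$ ($T = 237 \left(- \frac{1}{680}\right) - \frac{340}{409} = - \frac{237}{680} - \frac{340}{409} = - \frac{328133}{278120} \approx -1.1798$)
$1310 k + T = 1310 \cdot \frac{568}{789} - \frac{328133}{278120} = \frac{744080}{789} - \frac{328133}{278120} = \frac{206684632663}{219436680}$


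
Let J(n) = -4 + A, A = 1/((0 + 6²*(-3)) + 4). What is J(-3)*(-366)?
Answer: 76311/52 ≈ 1467.5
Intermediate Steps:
A = -1/104 (A = 1/((0 + 36*(-3)) + 4) = 1/((0 - 108) + 4) = 1/(-108 + 4) = 1/(-104) = -1/104 ≈ -0.0096154)
J(n) = -417/104 (J(n) = -4 - 1/104 = -417/104)
J(-3)*(-366) = -417/104*(-366) = 76311/52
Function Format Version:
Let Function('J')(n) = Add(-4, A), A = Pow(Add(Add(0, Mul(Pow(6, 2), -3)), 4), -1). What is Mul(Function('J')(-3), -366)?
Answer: Rational(76311, 52) ≈ 1467.5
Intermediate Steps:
A = Rational(-1, 104) (A = Pow(Add(Add(0, Mul(36, -3)), 4), -1) = Pow(Add(Add(0, -108), 4), -1) = Pow(Add(-108, 4), -1) = Pow(-104, -1) = Rational(-1, 104) ≈ -0.0096154)
Function('J')(n) = Rational(-417, 104) (Function('J')(n) = Add(-4, Rational(-1, 104)) = Rational(-417, 104))
Mul(Function('J')(-3), -366) = Mul(Rational(-417, 104), -366) = Rational(76311, 52)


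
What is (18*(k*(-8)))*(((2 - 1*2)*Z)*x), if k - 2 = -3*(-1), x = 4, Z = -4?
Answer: 0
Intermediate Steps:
k = 5 (k = 2 - 3*(-1) = 2 + 3 = 5)
(18*(k*(-8)))*(((2 - 1*2)*Z)*x) = (18*(5*(-8)))*(((2 - 1*2)*(-4))*4) = (18*(-40))*(((2 - 2)*(-4))*4) = -720*0*(-4)*4 = -0*4 = -720*0 = 0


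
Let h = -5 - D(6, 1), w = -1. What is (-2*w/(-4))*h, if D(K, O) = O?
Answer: 3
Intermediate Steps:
h = -6 (h = -5 - 1*1 = -5 - 1 = -6)
(-2*w/(-4))*h = -(-2)/(-4)*(-6) = -(-2)*(-1)/4*(-6) = -2*¼*(-6) = -½*(-6) = 3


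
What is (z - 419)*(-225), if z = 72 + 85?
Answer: 58950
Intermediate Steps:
z = 157
(z - 419)*(-225) = (157 - 419)*(-225) = -262*(-225) = 58950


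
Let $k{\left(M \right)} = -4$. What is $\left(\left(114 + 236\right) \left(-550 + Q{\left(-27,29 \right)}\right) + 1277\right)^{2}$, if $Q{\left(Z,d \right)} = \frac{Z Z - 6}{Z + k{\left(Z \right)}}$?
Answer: $\frac{38204303607369}{961} \approx 3.9755 \cdot 10^{10}$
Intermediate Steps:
$Q{\left(Z,d \right)} = \frac{-6 + Z^{2}}{-4 + Z}$ ($Q{\left(Z,d \right)} = \frac{Z Z - 6}{Z - 4} = \frac{Z^{2} - 6}{-4 + Z} = \frac{-6 + Z^{2}}{-4 + Z}$)
$\left(\left(114 + 236\right) \left(-550 + Q{\left(-27,29 \right)}\right) + 1277\right)^{2} = \left(\left(114 + 236\right) \left(-550 + \frac{-6 + \left(-27\right)^{2}}{-4 - 27}\right) + 1277\right)^{2} = \left(350 \left(-550 + \frac{-6 + 729}{-31}\right) + 1277\right)^{2} = \left(350 \left(-550 - \frac{723}{31}\right) + 1277\right)^{2} = \left(350 \left(- \frac{17773}{31}\right) + 1277\right)^{2} = \left(- \frac{6220550}{31} + 1277\right)^{2} = \left(- \frac{6180963}{31}\right)^{2} = \frac{38204303607369}{961}$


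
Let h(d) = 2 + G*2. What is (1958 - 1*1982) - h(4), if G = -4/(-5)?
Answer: -138/5 ≈ -27.600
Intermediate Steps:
G = ⅘ (G = -4*(-⅕) = ⅘ ≈ 0.80000)
h(d) = 18/5 (h(d) = 2 + (⅘)*2 = 2 + 8/5 = 18/5)
(1958 - 1*1982) - h(4) = (1958 - 1*1982) - 1*18/5 = (1958 - 1982) - 18/5 = -24 - 18/5 = -138/5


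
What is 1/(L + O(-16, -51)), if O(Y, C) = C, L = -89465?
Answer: -1/89516 ≈ -1.1171e-5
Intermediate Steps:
1/(L + O(-16, -51)) = 1/(-89465 - 51) = 1/(-89516) = -1/89516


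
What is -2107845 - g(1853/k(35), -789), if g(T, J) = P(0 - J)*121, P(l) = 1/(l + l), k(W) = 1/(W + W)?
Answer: -3326179531/1578 ≈ -2.1078e+6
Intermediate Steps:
k(W) = 1/(2*W)
P(l) = 1/(2*l)
g(T, J) = -121/(2*J) (g(T, J) = (1/(2*(0 - J)))*121 = (1/(2*((-J))))*121 = ((-1/J)/2)*121 = -1/(2*J)*121 = -121/(2*J))
-2107845 - g(1853/k(35), -789) = -2107845 - (-121)/(2*(-789)) = -2107845 - (-121)*(-1)/(2*789) = -2107845 - 1*121/1578 = -2107845 - 121/1578 = -3326179531/1578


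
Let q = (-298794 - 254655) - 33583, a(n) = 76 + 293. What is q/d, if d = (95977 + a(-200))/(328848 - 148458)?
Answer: -52947351240/48173 ≈ -1.0991e+6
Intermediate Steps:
a(n) = 369
d = 48173/90195 (d = (95977 + 369)/(328848 - 148458) = 96346/180390 = 96346*(1/180390) = 48173/90195 ≈ 0.53410)
q = -587032 (q = -553449 - 33583 = -587032)
q/d = -587032/48173/90195 = -587032*90195/48173 = -52947351240/48173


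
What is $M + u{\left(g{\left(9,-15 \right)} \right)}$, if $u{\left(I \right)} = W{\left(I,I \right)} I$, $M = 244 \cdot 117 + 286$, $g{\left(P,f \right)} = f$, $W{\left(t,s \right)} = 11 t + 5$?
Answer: $31234$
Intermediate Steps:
$W{\left(t,s \right)} = 5 + 11 t$
$M = 28834$ ($M = 28548 + 286 = 28834$)
$u{\left(I \right)} = I \left(5 + 11 I\right)$ ($u{\left(I \right)} = \left(5 + 11 I\right) I = I \left(5 + 11 I\right)$)
$M + u{\left(g{\left(9,-15 \right)} \right)} = 28834 - 15 \left(5 + 11 \left(-15\right)\right) = 28834 - 15 \left(5 - 165\right) = 28834 - -2400 = 28834 + 2400 = 31234$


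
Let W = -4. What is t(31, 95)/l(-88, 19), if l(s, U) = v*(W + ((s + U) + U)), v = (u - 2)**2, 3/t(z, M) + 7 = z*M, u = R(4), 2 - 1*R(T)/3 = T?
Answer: -1/3384576 ≈ -2.9546e-7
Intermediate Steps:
R(T) = 6 - 3*T
u = -6 (u = 6 - 3*4 = 6 - 12 = -6)
t(z, M) = 3/(-7 + M*z) (t(z, M) = 3/(-7 + z*M) = 3/(-7 + M*z))
v = 64 (v = (-6 - 2)**2 = (-8)**2 = 64)
l(s, U) = -256 + 64*s + 128*U (l(s, U) = 64*(-4 + ((s + U) + U)) = 64*(-4 + ((U + s) + U)) = 64*(-4 + (s + 2*U)) = 64*(-4 + s + 2*U) = -256 + 64*s + 128*U)
t(31, 95)/l(-88, 19) = (3/(-7 + 95*31))/(-256 + 64*(-88) + 128*19) = (3/(-7 + 2945))/(-256 - 5632 + 2432) = (3/2938)/(-3456) = (3*(1/2938))*(-1/3456) = (3/2938)*(-1/3456) = -1/3384576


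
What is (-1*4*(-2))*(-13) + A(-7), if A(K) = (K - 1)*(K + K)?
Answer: 8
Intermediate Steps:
A(K) = 2*K*(-1 + K) (A(K) = (-1 + K)*(2*K) = 2*K*(-1 + K))
(-1*4*(-2))*(-13) + A(-7) = (-1*4*(-2))*(-13) + 2*(-7)*(-1 - 7) = -4*(-2)*(-13) + 2*(-7)*(-8) = 8*(-13) + 112 = -104 + 112 = 8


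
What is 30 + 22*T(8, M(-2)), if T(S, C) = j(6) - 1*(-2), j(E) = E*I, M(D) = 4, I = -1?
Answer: -58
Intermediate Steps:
j(E) = -E (j(E) = E*(-1) = -E)
T(S, C) = -4 (T(S, C) = -1*6 - 1*(-2) = -6 + 2 = -4)
30 + 22*T(8, M(-2)) = 30 + 22*(-4) = 30 - 88 = -58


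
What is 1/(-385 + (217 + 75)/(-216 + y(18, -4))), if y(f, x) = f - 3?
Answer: -201/77677 ≈ -0.0025876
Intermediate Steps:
y(f, x) = -3 + f
1/(-385 + (217 + 75)/(-216 + y(18, -4))) = 1/(-385 + (217 + 75)/(-216 + (-3 + 18))) = 1/(-385 + 292/(-216 + 15)) = 1/(-385 + 292/(-201)) = 1/(-385 + 292*(-1/201)) = 1/(-385 - 292/201) = 1/(-77677/201) = -201/77677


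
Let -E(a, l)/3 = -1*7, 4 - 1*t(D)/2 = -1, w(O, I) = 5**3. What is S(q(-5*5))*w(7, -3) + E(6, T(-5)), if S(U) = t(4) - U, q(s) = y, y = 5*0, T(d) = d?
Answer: 1271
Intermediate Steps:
w(O, I) = 125
t(D) = 10 (t(D) = 8 - 2*(-1) = 8 + 2 = 10)
E(a, l) = 21 (E(a, l) = -(-3)*7 = -3*(-7) = 21)
y = 0
q(s) = 0
S(U) = 10 - U
S(q(-5*5))*w(7, -3) + E(6, T(-5)) = (10 - 1*0)*125 + 21 = (10 + 0)*125 + 21 = 10*125 + 21 = 1250 + 21 = 1271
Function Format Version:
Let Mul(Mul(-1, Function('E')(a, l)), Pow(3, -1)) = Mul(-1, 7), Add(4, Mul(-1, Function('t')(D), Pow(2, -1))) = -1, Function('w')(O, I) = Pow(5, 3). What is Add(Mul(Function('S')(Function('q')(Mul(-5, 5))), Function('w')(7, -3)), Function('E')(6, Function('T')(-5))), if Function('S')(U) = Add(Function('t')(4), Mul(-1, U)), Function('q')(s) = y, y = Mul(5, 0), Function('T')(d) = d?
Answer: 1271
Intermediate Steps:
Function('w')(O, I) = 125
Function('t')(D) = 10 (Function('t')(D) = Add(8, Mul(-2, -1)) = Add(8, 2) = 10)
Function('E')(a, l) = 21 (Function('E')(a, l) = Mul(-3, Mul(-1, 7)) = Mul(-3, -7) = 21)
y = 0
Function('q')(s) = 0
Function('S')(U) = Add(10, Mul(-1, U))
Add(Mul(Function('S')(Function('q')(Mul(-5, 5))), Function('w')(7, -3)), Function('E')(6, Function('T')(-5))) = Add(Mul(Add(10, Mul(-1, 0)), 125), 21) = Add(Mul(Add(10, 0), 125), 21) = Add(Mul(10, 125), 21) = Add(1250, 21) = 1271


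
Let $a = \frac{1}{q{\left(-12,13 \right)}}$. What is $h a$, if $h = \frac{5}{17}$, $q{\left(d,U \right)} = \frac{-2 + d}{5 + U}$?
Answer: $- \frac{45}{119} \approx -0.37815$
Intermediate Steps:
$q{\left(d,U \right)} = \frac{-2 + d}{5 + U}$
$a = - \frac{9}{7}$ ($a = \frac{1}{\frac{1}{5 + 13} \left(-2 - 12\right)} = \frac{1}{\frac{1}{18} \left(-14\right)} = \frac{1}{- \frac{7}{9}} = - \frac{9}{7} \approx -1.2857$)
$h = \frac{5}{17}$ ($h = 5 \cdot \frac{1}{17} = \frac{5}{17} \approx 0.29412$)
$h a = \frac{5}{17} \left(- \frac{9}{7}\right) = - \frac{45}{119}$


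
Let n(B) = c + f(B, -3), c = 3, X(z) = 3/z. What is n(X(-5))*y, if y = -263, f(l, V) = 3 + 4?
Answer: -2630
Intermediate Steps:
f(l, V) = 7
n(B) = 10 (n(B) = 3 + 7 = 10)
n(X(-5))*y = 10*(-263) = -2630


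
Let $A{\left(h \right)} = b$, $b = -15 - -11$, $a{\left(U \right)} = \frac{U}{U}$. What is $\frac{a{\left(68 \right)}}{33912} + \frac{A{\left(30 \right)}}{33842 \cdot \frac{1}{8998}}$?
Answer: $- \frac{610263431}{573824952} \approx -1.0635$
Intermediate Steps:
$a{\left(U \right)} = 1$
$b = -4$ ($b = -15 + 11 = -4$)
$A{\left(h \right)} = -4$
$\frac{a{\left(68 \right)}}{33912} + \frac{A{\left(30 \right)}}{33842 \cdot \frac{1}{8998}} = 1 \cdot \frac{1}{33912} - \frac{4}{33842 \cdot \frac{1}{8998}} = \frac{1}{33912} - \frac{4}{\frac{16921}{4499}} = \frac{1}{33912} - \frac{17996}{16921} = - \frac{610263431}{573824952}$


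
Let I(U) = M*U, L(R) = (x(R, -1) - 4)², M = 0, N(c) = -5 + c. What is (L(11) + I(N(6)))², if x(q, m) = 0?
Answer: 256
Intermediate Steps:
L(R) = 16 (L(R) = (0 - 4)² = (-4)² = 16)
I(U) = 0 (I(U) = 0*U = 0)
(L(11) + I(N(6)))² = (16 + 0)² = 16² = 256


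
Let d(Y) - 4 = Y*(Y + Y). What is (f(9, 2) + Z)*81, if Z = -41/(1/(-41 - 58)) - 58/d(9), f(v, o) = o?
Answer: 27299754/83 ≈ 3.2891e+5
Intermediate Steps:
d(Y) = 4 + 2*Y² (d(Y) = 4 + Y*(Y + Y) = 4 + Y*(2*Y) = 4 + 2*Y²)
Z = 336868/83 (Z = -41/(1/(-41 - 58)) - 58/(4 + 2*9²) = -41/(1/(-99)) - 58/(4 + 2*81) = -41/(-1/99) - 58/(4 + 162) = -41*(-99) - 58/166 = 4059 - 58*1/166 = 4059 - 29/83 = 336868/83 ≈ 4058.6)
(f(9, 2) + Z)*81 = (2 + 336868/83)*81 = (337034/83)*81 = 27299754/83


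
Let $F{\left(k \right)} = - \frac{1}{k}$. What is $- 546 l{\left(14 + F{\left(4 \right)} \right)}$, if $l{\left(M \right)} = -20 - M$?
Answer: $\frac{36855}{2} \approx 18428.0$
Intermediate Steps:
$- 546 l{\left(14 + F{\left(4 \right)} \right)} = - 546 \left(-20 - \left(14 - \frac{1}{4}\right)\right) = - 546 \left(-20 - \frac{55}{4}\right) = \left(-546\right) \left(- \frac{135}{4}\right) = \frac{36855}{2}$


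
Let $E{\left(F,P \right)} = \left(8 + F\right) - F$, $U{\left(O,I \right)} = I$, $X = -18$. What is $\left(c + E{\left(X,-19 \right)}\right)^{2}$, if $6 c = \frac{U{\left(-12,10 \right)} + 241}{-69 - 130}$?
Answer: $\frac{86508601}{1425636} \approx 60.681$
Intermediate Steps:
$E{\left(F,P \right)} = 8$
$c = - \frac{251}{1194}$ ($c = \frac{\left(10 + 241\right) \frac{1}{-69 - 130}}{6} = \frac{251 \frac{1}{-199}}{6} = \frac{251 \left(- \frac{1}{199}\right)}{6} = \frac{1}{6} \left(- \frac{251}{199}\right) = - \frac{251}{1194} \approx -0.21022$)
$\left(c + E{\left(X,-19 \right)}\right)^{2} = \left(- \frac{251}{1194} + 8\right)^{2} = \left(\frac{9301}{1194}\right)^{2} = \frac{86508601}{1425636}$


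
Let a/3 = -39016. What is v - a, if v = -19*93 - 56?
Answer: 115225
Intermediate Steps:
a = -117048 (a = 3*(-39016) = -117048)
v = -1823 (v = -1767 - 56 = -1823)
v - a = -1823 - 1*(-117048) = -1823 + 117048 = 115225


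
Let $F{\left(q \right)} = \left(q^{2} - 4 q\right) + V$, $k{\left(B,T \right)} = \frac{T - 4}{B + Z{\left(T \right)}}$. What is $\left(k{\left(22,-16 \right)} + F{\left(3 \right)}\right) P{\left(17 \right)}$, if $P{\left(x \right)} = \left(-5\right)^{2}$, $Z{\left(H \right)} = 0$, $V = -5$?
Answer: $- \frac{2450}{11} \approx -222.73$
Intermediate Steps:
$k{\left(B,T \right)} = \frac{-4 + T}{B}$ ($k{\left(B,T \right)} = \frac{T - 4}{B + 0} = \frac{-4 + T}{B}$)
$P{\left(x \right)} = 25$
$F{\left(q \right)} = -5 + q^{2} - 4 q$ ($F{\left(q \right)} = \left(q^{2} - 4 q\right) - 5 = -5 + q^{2} - 4 q$)
$\left(k{\left(22,-16 \right)} + F{\left(3 \right)}\right) P{\left(17 \right)} = \left(\frac{-4 - 16}{22} - \left(17 - 9\right)\right) 25 = \left(\frac{1}{22} \left(-20\right) - 8\right) 25 = \left(- \frac{10}{11} - 8\right) 25 = \left(- \frac{98}{11}\right) 25 = - \frac{2450}{11}$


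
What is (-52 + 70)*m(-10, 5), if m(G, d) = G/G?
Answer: 18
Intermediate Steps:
m(G, d) = 1
(-52 + 70)*m(-10, 5) = (-52 + 70)*1 = 18*1 = 18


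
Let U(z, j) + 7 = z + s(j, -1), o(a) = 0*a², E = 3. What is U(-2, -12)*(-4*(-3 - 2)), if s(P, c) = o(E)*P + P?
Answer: -420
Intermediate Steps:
o(a) = 0
s(P, c) = P (s(P, c) = 0*P + P = 0 + P = P)
U(z, j) = -7 + j + z (U(z, j) = -7 + (z + j) = -7 + (j + z) = -7 + j + z)
U(-2, -12)*(-4*(-3 - 2)) = (-7 - 12 - 2)*(-4*(-3 - 2)) = -(-84)*(-5) = -21*20 = -420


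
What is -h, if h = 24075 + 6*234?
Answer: -25479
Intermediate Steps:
h = 25479 (h = 24075 + 1404 = 25479)
-h = -1*25479 = -25479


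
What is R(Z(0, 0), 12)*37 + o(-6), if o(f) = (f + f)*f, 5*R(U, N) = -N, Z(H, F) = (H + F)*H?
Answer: -84/5 ≈ -16.800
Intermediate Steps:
Z(H, F) = H*(F + H) (Z(H, F) = (F + H)*H = H*(F + H))
R(U, N) = -N/5 (R(U, N) = (-N)/5 = -N/5)
o(f) = 2*f² (o(f) = (2*f)*f = 2*f²)
R(Z(0, 0), 12)*37 + o(-6) = -⅕*12*37 + 2*(-6)² = -12/5*37 + 2*36 = -444/5 + 72 = -84/5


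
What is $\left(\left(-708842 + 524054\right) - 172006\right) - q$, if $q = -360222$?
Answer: $3428$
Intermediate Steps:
$\left(\left(-708842 + 524054\right) - 172006\right) - q = \left(\left(-708842 + 524054\right) - 172006\right) - -360222 = \left(-184788 - 172006\right) + 360222 = -356794 + 360222 = 3428$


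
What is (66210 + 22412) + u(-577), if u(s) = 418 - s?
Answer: 89617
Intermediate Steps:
(66210 + 22412) + u(-577) = (66210 + 22412) + (418 - 1*(-577)) = 88622 + (418 + 577) = 88622 + 995 = 89617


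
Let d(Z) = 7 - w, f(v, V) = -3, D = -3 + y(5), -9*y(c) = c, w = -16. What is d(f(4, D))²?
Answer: 529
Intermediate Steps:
y(c) = -c/9
D = -32/9 (D = -3 - ⅑*5 = -3 - 5/9 = -32/9 ≈ -3.5556)
d(Z) = 23 (d(Z) = 7 - 1*(-16) = 7 + 16 = 23)
d(f(4, D))² = 23² = 529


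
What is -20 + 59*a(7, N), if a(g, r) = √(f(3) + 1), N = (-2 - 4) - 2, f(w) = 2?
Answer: -20 + 59*√3 ≈ 82.191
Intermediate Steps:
N = -8 (N = -6 - 2 = -8)
a(g, r) = √3 (a(g, r) = √(2 + 1) = √3)
-20 + 59*a(7, N) = -20 + 59*√3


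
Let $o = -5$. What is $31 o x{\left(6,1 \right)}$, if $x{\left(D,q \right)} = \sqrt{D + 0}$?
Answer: $- 155 \sqrt{6} \approx -379.67$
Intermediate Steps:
$x{\left(D,q \right)} = \sqrt{D}$
$31 o x{\left(6,1 \right)} = 31 \left(-5\right) \sqrt{6} = - 155 \sqrt{6}$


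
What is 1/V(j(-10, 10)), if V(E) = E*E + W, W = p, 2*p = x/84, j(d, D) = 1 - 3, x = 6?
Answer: 28/113 ≈ 0.24779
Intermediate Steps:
j(d, D) = -2
p = 1/28 (p = (6/84)/2 = (6*(1/84))/2 = (½)*(1/14) = 1/28 ≈ 0.035714)
W = 1/28 ≈ 0.035714
V(E) = 1/28 + E² (V(E) = E*E + 1/28 = E² + 1/28 = 1/28 + E²)
1/V(j(-10, 10)) = 1/(1/28 + (-2)²) = 1/(1/28 + 4) = 1/(113/28) = 28/113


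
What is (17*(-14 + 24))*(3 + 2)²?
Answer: 4250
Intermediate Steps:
(17*(-14 + 24))*(3 + 2)² = (17*10)*5² = 170*25 = 4250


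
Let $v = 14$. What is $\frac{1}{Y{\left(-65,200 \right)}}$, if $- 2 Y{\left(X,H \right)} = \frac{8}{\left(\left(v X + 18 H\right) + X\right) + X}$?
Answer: $-640$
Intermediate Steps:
$Y{\left(X,H \right)} = - \frac{4}{16 X + 18 H}$ ($Y{\left(X,H \right)} = - \frac{8 \frac{1}{\left(\left(14 X + 18 H\right) + X\right) + X}}{2} = - \frac{8 \frac{1}{\left(15 X + 18 H\right) + X}}{2} = - \frac{8 \frac{1}{16 X + 18 H}}{2} = - \frac{4}{16 X + 18 H}$)
$\frac{1}{Y{\left(-65,200 \right)}} = \frac{1}{\left(-2\right) \frac{1}{8 \left(-65\right) + 9 \cdot 200}} = \frac{1}{\left(-2\right) \frac{1}{-520 + 1800}} = \frac{1}{\left(-2\right) \frac{1}{1280}} = \frac{1}{- \frac{1}{640}} = -640$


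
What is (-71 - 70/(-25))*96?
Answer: -32736/5 ≈ -6547.2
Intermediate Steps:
(-71 - 70/(-25))*96 = (-71 - 70*(-1/25))*96 = (-71 + 14/5)*96 = -341/5*96 = -32736/5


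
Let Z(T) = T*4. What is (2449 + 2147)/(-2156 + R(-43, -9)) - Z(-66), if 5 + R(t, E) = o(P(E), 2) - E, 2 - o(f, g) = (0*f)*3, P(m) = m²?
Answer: 281502/1075 ≈ 261.86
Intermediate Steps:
Z(T) = 4*T
o(f, g) = 2 (o(f, g) = 2 - 0*f*3 = 2 - 0*3 = 2 - 1*0 = 2 + 0 = 2)
R(t, E) = -3 - E (R(t, E) = -5 + (2 - E) = -3 - E)
(2449 + 2147)/(-2156 + R(-43, -9)) - Z(-66) = (2449 + 2147)/(-2156 + (-3 - 1*(-9))) - 4*(-66) = 4596/(-2156 + (-3 + 9)) - 1*(-264) = 4596/(-2156 + 6) + 264 = 4596/(-2150) + 264 = 4596*(-1/2150) + 264 = -2298/1075 + 264 = 281502/1075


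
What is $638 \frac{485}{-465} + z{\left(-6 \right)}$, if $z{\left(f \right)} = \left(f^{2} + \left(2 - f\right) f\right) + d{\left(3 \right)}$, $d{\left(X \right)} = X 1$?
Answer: $- \frac{62723}{93} \approx -674.44$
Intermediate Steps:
$d{\left(X \right)} = X$
$z{\left(f \right)} = 3 + f^{2} + f \left(2 - f\right)$ ($z{\left(f \right)} = \left(f^{2} + \left(2 - f\right) f\right) + 3 = \left(f^{2} + f \left(2 - f\right)\right) + 3 = 3 + f^{2} + f \left(2 - f\right)$)
$638 \frac{485}{-465} + z{\left(-6 \right)} = 638 \frac{485}{-465} + \left(3 + 2 \left(-6\right)\right) = 638 \cdot 485 \left(- \frac{1}{465}\right) + \left(3 - 12\right) = 638 \left(- \frac{97}{93}\right) - 9 = - \frac{61886}{93} - 9 = - \frac{62723}{93}$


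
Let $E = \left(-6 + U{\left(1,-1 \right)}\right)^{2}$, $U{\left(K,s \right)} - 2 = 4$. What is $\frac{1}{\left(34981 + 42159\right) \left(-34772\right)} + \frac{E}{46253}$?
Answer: $- \frac{1}{2682312080} \approx -3.7281 \cdot 10^{-10}$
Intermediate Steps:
$U{\left(K,s \right)} = 6$ ($U{\left(K,s \right)} = 2 + 4 = 6$)
$E = 0$ ($E = \left(-6 + 6\right)^{2} = 0^{2} = 0$)
$\frac{1}{\left(34981 + 42159\right) \left(-34772\right)} + \frac{E}{46253} = \frac{1}{\left(34981 + 42159\right) \left(-34772\right)} + \frac{0}{46253} = \frac{1}{77140} \left(- \frac{1}{34772}\right) + 0 \cdot \frac{1}{46253} = \frac{1}{77140} \left(- \frac{1}{34772}\right) + 0 = - \frac{1}{2682312080} + 0 = - \frac{1}{2682312080}$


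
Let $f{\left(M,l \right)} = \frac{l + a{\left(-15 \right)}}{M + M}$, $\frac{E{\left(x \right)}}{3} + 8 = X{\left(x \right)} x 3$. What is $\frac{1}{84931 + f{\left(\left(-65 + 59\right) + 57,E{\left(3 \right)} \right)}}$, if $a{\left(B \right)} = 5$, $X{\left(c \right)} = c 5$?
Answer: $\frac{51}{4331674} \approx 1.1774 \cdot 10^{-5}$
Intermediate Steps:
$X{\left(c \right)} = 5 c$
$E{\left(x \right)} = -24 + 45 x^{2}$ ($E{\left(x \right)} = -24 + 3 \cdot 5 x x 3 = -24 + 3 \cdot 5 x^{2} \cdot 3 = -24 + 3 \cdot 15 x^{2} = -24 + 45 x^{2}$)
$f{\left(M,l \right)} = \frac{5 + l}{2 M}$ ($f{\left(M,l \right)} = \frac{l + 5}{M + M} = \frac{5 + l}{2 M}$)
$\frac{1}{84931 + f{\left(\left(-65 + 59\right) + 57,E{\left(3 \right)} \right)}} = \frac{1}{84931 + \frac{5 - \left(24 - 45 \cdot 3^{2}\right)}{2 \left(\left(-65 + 59\right) + 57\right)}} = \frac{1}{84931 + \frac{5 + \left(-24 + 45 \cdot 9\right)}{2 \left(-6 + 57\right)}} = \frac{1}{84931 + \frac{5 + \left(-24 + 405\right)}{2 \cdot 51}} = \frac{1}{84931 + \frac{1}{2} \cdot \frac{1}{51} \left(5 + 381\right)} = \frac{1}{84931 + \frac{1}{2} \cdot \frac{1}{51} \cdot 386} = \frac{1}{84931 + \frac{193}{51}} = \frac{1}{\frac{4331674}{51}} = \frac{51}{4331674}$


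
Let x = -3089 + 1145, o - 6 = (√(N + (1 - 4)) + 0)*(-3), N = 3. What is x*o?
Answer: -11664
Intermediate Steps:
o = 6 (o = 6 + (√(3 + (1 - 4)) + 0)*(-3) = 6 + (√(3 - 3) + 0)*(-3) = 6 + (√0 + 0)*(-3) = 6 + (0 + 0)*(-3) = 6 + 0*(-3) = 6 + 0 = 6)
x = -1944
x*o = -1944*6 = -11664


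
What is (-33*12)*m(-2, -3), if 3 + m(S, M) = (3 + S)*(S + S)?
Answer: 2772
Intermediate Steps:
m(S, M) = -3 + 2*S*(3 + S) (m(S, M) = -3 + (3 + S)*(S + S) = -3 + (3 + S)*(2*S) = -3 + 2*S*(3 + S))
(-33*12)*m(-2, -3) = (-33*12)*(-3 + 2*(-2)**2 + 6*(-2)) = -396*(-3 + 2*4 - 12) = -396*(-3 + 8 - 12) = -396*(-7) = 2772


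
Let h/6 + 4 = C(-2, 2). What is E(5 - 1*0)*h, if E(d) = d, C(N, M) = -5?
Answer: -270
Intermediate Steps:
h = -54 (h = -24 + 6*(-5) = -24 - 30 = -54)
E(5 - 1*0)*h = (5 - 1*0)*(-54) = (5 + 0)*(-54) = 5*(-54) = -270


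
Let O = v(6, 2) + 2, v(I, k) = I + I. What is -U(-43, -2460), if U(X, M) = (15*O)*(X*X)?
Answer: -388290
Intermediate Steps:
v(I, k) = 2*I
O = 14 (O = 2*6 + 2 = 12 + 2 = 14)
U(X, M) = 210*X**2 (U(X, M) = (15*14)*(X*X) = 210*X**2)
-U(-43, -2460) = -210*(-43)**2 = -210*1849 = -1*388290 = -388290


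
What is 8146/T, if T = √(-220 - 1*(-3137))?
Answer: 8146*√2917/2917 ≈ 150.83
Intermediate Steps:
T = √2917 (T = √(-220 + 3137) = √2917 ≈ 54.009)
8146/T = 8146/(√2917) = 8146*(√2917/2917) = 8146*√2917/2917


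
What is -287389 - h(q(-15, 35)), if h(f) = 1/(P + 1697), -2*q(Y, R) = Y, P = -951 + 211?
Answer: -275031274/957 ≈ -2.8739e+5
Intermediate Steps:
P = -740
q(Y, R) = -Y/2
h(f) = 1/957 (h(f) = 1/(-740 + 1697) = 1/957)
-287389 - h(q(-15, 35)) = -287389 - 1*1/957 = -287389 - 1/957 = -275031274/957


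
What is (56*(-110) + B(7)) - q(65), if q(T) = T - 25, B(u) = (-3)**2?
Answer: -6191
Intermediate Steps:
B(u) = 9
q(T) = -25 + T
(56*(-110) + B(7)) - q(65) = (56*(-110) + 9) - (-25 + 65) = (-6160 + 9) - 1*40 = -6151 - 40 = -6191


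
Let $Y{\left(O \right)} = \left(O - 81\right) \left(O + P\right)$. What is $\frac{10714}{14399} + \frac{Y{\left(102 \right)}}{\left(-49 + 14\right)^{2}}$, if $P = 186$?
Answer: $\frac{185918}{32725} \approx 5.6812$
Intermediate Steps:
$Y{\left(O \right)} = \left(-81 + O\right) \left(186 + O\right)$ ($Y{\left(O \right)} = \left(O - 81\right) \left(O + 186\right) = \left(-81 + O\right) \left(186 + O\right)$)
$\frac{10714}{14399} + \frac{Y{\left(102 \right)}}{\left(-49 + 14\right)^{2}} = \frac{10714}{14399} + \frac{-15066 + 102^{2} + 105 \cdot 102}{\left(-49 + 14\right)^{2}} = 10714 \cdot \frac{1}{14399} + \frac{-15066 + 10404 + 10710}{\left(-35\right)^{2}} = \frac{974}{1309} + \frac{6048}{1225} = \frac{974}{1309} + 6048 \cdot \frac{1}{1225} = \frac{974}{1309} + \frac{864}{175} = \frac{185918}{32725}$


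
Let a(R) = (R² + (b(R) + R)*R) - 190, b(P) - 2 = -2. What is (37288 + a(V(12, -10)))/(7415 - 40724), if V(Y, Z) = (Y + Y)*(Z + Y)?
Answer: -4634/3701 ≈ -1.2521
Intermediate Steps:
b(P) = 0 (b(P) = 2 - 2 = 0)
V(Y, Z) = 2*Y*(Y + Z) (V(Y, Z) = (2*Y)*(Y + Z) = 2*Y*(Y + Z))
a(R) = -190 + 2*R² (a(R) = (R² + (0 + R)*R) - 190 = (R² + R*R) - 190 = (R² + R²) - 190 = 2*R² - 190 = -190 + 2*R²)
(37288 + a(V(12, -10)))/(7415 - 40724) = (37288 + (-190 + 2*(2*12*(12 - 10))²))/(7415 - 40724) = (37288 + (-190 + 2*(2*12*2)²))/(-33309) = (37288 + (-190 + 2*48²))*(-1/33309) = (37288 + (-190 + 2*2304))*(-1/33309) = (37288 + (-190 + 4608))*(-1/33309) = (37288 + 4418)*(-1/33309) = 41706*(-1/33309) = -4634/3701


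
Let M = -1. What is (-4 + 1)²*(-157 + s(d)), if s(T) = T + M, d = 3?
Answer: -1395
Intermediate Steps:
s(T) = -1 + T (s(T) = T - 1 = -1 + T)
(-4 + 1)²*(-157 + s(d)) = (-4 + 1)²*(-157 + (-1 + 3)) = (-3)²*(-157 + 2) = 9*(-155) = -1395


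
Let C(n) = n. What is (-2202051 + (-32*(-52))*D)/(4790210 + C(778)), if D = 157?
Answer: -1940803/4790988 ≈ -0.40509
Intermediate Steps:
(-2202051 + (-32*(-52))*D)/(4790210 + C(778)) = (-2202051 - 32*(-52)*157)/(4790210 + 778) = (-2202051 + 1664*157)/4790988 = (-2202051 + 261248)*(1/4790988) = -1940803*1/4790988 = -1940803/4790988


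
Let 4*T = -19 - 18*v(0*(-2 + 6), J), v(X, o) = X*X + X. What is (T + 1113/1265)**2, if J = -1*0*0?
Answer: 383493889/25603600 ≈ 14.978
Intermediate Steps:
J = 0 (J = 0*0 = 0)
v(X, o) = X + X**2 (v(X, o) = X**2 + X = X + X**2)
T = -19/4 (T = (-19 - 18*0*(-2 + 6)*(1 + 0*(-2 + 6)))/4 = (-19 - 18*0*4*(1 + 0*4))/4 = (-19 - 0*(1 + 0))/4 = (-19 - 0)/4 = (-19 - 18*0)/4 = (-19 + 0)/4 = (1/4)*(-19) = -19/4 ≈ -4.7500)
(T + 1113/1265)**2 = (-19/4 + 1113/1265)**2 = (-19583/5060)**2 = 383493889/25603600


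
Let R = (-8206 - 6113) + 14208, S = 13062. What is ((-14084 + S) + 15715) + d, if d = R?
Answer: 14582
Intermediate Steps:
R = -111 (R = -14319 + 14208 = -111)
d = -111
((-14084 + S) + 15715) + d = ((-14084 + 13062) + 15715) - 111 = (-1022 + 15715) - 111 = 14693 - 111 = 14582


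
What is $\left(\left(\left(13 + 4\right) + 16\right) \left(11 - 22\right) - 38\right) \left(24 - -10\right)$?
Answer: $-13634$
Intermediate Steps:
$\left(\left(\left(13 + 4\right) + 16\right) \left(11 - 22\right) - 38\right) \left(24 - -10\right) = \left(\left(17 + 16\right) \left(-11\right) - 38\right) \left(24 + 10\right) = \left(33 \left(-11\right) - 38\right) 34 = \left(-363 - 38\right) 34 = \left(-401\right) 34 = -13634$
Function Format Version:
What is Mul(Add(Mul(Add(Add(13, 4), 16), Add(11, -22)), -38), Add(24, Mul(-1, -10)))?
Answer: -13634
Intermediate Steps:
Mul(Add(Mul(Add(Add(13, 4), 16), Add(11, -22)), -38), Add(24, Mul(-1, -10))) = Mul(Add(Mul(Add(17, 16), -11), -38), Add(24, 10)) = Mul(Add(Mul(33, -11), -38), 34) = Mul(Add(-363, -38), 34) = Mul(-401, 34) = -13634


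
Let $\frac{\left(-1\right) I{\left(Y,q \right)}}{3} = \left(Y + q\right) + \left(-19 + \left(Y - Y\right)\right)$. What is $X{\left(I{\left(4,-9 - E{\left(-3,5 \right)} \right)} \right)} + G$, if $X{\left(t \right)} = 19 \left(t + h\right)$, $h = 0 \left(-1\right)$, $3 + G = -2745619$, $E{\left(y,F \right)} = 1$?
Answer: $-2744197$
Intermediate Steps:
$G = -2745622$ ($G = -3 - 2745619 = -2745622$)
$h = 0$
$I{\left(Y,q \right)} = 57 - 3 Y - 3 q$ ($I{\left(Y,q \right)} = - 3 \left(\left(Y + q\right) + \left(-19 + \left(Y - Y\right)\right)\right) = - 3 \left(\left(Y + q\right) + \left(-19 + 0\right)\right) = - 3 \left(\left(Y + q\right) - 19\right) = - 3 \left(-19 + Y + q\right) = 57 - 3 Y - 3 q$)
$X{\left(t \right)} = 19 t$ ($X{\left(t \right)} = 19 \left(t + 0\right) = 19 t$)
$X{\left(I{\left(4,-9 - E{\left(-3,5 \right)} \right)} \right)} + G = 19 \left(57 - 12 - 3 \left(-9 - 1\right)\right) - 2745622 = 19 \left(57 - 12 - -30\right) - 2745622 = 19 \left(57 - 12 + 30\right) - 2745622 = 19 \cdot 75 - 2745622 = 1425 - 2745622 = -2744197$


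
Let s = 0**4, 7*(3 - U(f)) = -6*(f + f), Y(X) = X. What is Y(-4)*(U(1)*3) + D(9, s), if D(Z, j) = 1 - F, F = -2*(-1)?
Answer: -403/7 ≈ -57.571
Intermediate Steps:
U(f) = 3 + 12*f/7 (U(f) = 3 - (-6)*(f + f)/7 = 3 - (-6)*2*f/7 = 3 - (-12)*f/7 = 3 + 12*f/7)
F = 2
s = 0
D(Z, j) = -1 (D(Z, j) = 1 - 1*2 = 1 - 2 = -1)
Y(-4)*(U(1)*3) + D(9, s) = -4*(3 + (12/7)*1)*3 - 1 = -4*(3 + 12/7)*3 - 1 = -132*3/7 - 1 = -4*99/7 - 1 = -396/7 - 1 = -403/7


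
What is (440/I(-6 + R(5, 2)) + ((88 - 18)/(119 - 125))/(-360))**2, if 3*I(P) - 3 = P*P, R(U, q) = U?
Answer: 5081836369/46656 ≈ 1.0892e+5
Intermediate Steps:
I(P) = 1 + P**2/3 (I(P) = 1 + (P*P)/3 = 1 + P**2/3)
(440/I(-6 + R(5, 2)) + ((88 - 18)/(119 - 125))/(-360))**2 = (440/(1 + (-6 + 5)**2/3) + ((88 - 18)/(119 - 125))/(-360))**2 = (440/(1 + (1/3)*(-1)**2) + (70/(-6))*(-1/360))**2 = (440/(1 + (1/3)*1) + (70*(-1/6))*(-1/360))**2 = (440/(1 + 1/3) - 35/3*(-1/360))**2 = (440/(4/3) + 7/216)**2 = (440*(3/4) + 7/216)**2 = (330 + 7/216)**2 = (71287/216)**2 = 5081836369/46656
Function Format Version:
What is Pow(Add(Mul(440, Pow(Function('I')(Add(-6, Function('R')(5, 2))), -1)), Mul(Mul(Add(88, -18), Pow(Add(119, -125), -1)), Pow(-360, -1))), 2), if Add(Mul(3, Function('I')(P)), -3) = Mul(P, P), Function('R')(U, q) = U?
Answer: Rational(5081836369, 46656) ≈ 1.0892e+5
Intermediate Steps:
Function('I')(P) = Add(1, Mul(Rational(1, 3), Pow(P, 2))) (Function('I')(P) = Add(1, Mul(Rational(1, 3), Mul(P, P))) = Add(1, Mul(Rational(1, 3), Pow(P, 2))))
Pow(Add(Mul(440, Pow(Function('I')(Add(-6, Function('R')(5, 2))), -1)), Mul(Mul(Add(88, -18), Pow(Add(119, -125), -1)), Pow(-360, -1))), 2) = Pow(Add(Mul(440, Pow(Add(1, Mul(Rational(1, 3), Pow(Add(-6, 5), 2))), -1)), Mul(Mul(Add(88, -18), Pow(Add(119, -125), -1)), Pow(-360, -1))), 2) = Pow(Add(Mul(440, Pow(Add(1, Mul(Rational(1, 3), Pow(-1, 2))), -1)), Mul(Mul(70, Pow(-6, -1)), Rational(-1, 360))), 2) = Pow(Add(Mul(440, Pow(Add(1, Mul(Rational(1, 3), 1)), -1)), Mul(Mul(70, Rational(-1, 6)), Rational(-1, 360))), 2) = Pow(Add(Mul(440, Pow(Add(1, Rational(1, 3)), -1)), Mul(Rational(-35, 3), Rational(-1, 360))), 2) = Pow(Add(Mul(440, Pow(Rational(4, 3), -1)), Rational(7, 216)), 2) = Pow(Add(Mul(440, Rational(3, 4)), Rational(7, 216)), 2) = Pow(Add(330, Rational(7, 216)), 2) = Pow(Rational(71287, 216), 2) = Rational(5081836369, 46656)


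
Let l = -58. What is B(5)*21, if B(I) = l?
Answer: -1218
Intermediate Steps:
B(I) = -58
B(5)*21 = -58*21 = -1218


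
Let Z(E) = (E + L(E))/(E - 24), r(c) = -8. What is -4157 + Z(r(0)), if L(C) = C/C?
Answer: -133017/32 ≈ -4156.8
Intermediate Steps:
L(C) = 1
Z(E) = (1 + E)/(-24 + E) (Z(E) = (E + 1)/(E - 24) = (1 + E)/(-24 + E))
-4157 + Z(r(0)) = -4157 + (1 - 8)/(-24 - 8) = -4157 - 7/(-32) = -4157 - 1/32*(-7) = -4157 + 7/32 = -133017/32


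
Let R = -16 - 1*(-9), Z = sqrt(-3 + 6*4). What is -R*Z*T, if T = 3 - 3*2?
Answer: -21*sqrt(21) ≈ -96.234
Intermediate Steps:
Z = sqrt(21) (Z = sqrt(-3 + 24) = sqrt(21) ≈ 4.5826)
R = -7 (R = -16 + 9 = -7)
T = -3 (T = 3 - 6 = -3)
-R*Z*T = -(-7*sqrt(21))*(-3) = -21*sqrt(21)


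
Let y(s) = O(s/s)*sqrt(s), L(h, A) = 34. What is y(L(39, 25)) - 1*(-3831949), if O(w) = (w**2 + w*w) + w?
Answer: 3831949 + 3*sqrt(34) ≈ 3.8320e+6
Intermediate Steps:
O(w) = w + 2*w**2 (O(w) = (w**2 + w**2) + w = 2*w**2 + w = w + 2*w**2)
y(s) = 3*sqrt(s) (y(s) = ((s/s)*(1 + 2*(s/s)))*sqrt(s) = (1*(1 + 2*1))*sqrt(s) = (1*(1 + 2))*sqrt(s) = (1*3)*sqrt(s) = 3*sqrt(s))
y(L(39, 25)) - 1*(-3831949) = 3*sqrt(34) - 1*(-3831949) = 3*sqrt(34) + 3831949 = 3831949 + 3*sqrt(34)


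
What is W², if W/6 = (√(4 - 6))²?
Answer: 144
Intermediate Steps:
W = -12 (W = 6*(√(4 - 6))² = 6*(√(-2))² = 6*(I*√2)² = 6*(-2) = -12)
W² = (-12)² = 144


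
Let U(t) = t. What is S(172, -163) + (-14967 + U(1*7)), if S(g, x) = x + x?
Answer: -15286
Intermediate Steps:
S(g, x) = 2*x
S(172, -163) + (-14967 + U(1*7)) = 2*(-163) + (-14967 + 1*7) = -326 + (-14967 + 7) = -326 - 14960 = -15286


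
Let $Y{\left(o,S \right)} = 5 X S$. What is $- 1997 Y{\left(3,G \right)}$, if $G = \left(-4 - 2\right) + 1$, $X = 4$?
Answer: $199700$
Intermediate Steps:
$G = -5$ ($G = -6 + 1 = -5$)
$Y{\left(o,S \right)} = 20 S$ ($Y{\left(o,S \right)} = 5 \cdot 4 S = 20 S$)
$- 1997 Y{\left(3,G \right)} = - 1997 \cdot 20 \left(-5\right) = \left(-1997\right) \left(-100\right) = 199700$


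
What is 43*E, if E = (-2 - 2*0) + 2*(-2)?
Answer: -258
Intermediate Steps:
E = -6 (E = (-2 + 0) - 4 = -2 - 4 = -6)
43*E = 43*(-6) = -258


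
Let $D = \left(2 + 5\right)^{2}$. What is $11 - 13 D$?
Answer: $-626$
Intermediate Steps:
$D = 49$ ($D = 7^{2} = 49$)
$11 - 13 D = 11 - 637 = -626$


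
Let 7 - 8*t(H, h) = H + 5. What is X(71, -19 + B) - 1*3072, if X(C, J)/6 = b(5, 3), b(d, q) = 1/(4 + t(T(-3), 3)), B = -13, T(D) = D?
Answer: -113616/37 ≈ -3070.7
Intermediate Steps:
t(H, h) = ¼ - H/8 (t(H, h) = 7/8 - (H + 5)/8 = 7/8 - (5 + H)/8 = 7/8 + (-5/8 - H/8) = ¼ - H/8)
b(d, q) = 8/37 (b(d, q) = 1/(4 + (¼ - ⅛*(-3))) = 1/(4 + (¼ + 3/8)) = 1/(4 + 5/8) = 1/(37/8) = 8/37)
X(C, J) = 48/37 (X(C, J) = 6*(8/37) = 48/37)
X(71, -19 + B) - 1*3072 = 48/37 - 1*3072 = 48/37 - 3072 = -113616/37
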